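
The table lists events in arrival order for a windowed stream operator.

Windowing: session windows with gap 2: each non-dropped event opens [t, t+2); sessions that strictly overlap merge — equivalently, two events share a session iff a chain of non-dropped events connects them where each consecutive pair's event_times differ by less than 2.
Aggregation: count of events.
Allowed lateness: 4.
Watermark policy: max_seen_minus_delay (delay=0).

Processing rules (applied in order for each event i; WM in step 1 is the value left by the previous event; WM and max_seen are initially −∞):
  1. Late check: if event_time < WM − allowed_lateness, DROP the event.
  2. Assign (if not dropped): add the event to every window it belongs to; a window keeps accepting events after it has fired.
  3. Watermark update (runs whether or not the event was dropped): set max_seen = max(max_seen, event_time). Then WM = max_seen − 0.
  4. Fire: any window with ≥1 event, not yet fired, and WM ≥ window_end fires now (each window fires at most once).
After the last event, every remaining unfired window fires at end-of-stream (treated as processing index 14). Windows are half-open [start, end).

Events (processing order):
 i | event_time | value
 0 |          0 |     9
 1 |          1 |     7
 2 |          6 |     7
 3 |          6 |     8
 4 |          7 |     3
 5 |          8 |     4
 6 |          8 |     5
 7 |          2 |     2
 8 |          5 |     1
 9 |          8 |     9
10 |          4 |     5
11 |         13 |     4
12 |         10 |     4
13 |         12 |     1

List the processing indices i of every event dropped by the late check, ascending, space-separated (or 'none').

i=0 t=0 v=9: → [0,2); WM=0
i=1 t=1 v=7: → [0,3); WM=1
i=2 t=6 v=7: → [6,8); WM=6
i=3 t=6 v=8: → [6,8); WM=6
i=4 t=7 v=3: → [6,9); WM=7
i=5 t=8 v=4: → [6,10); WM=8
i=6 t=8 v=5: → [6,10); WM=8
i=7 t=2 v=2: DROP (t<8-4); WM=8
i=8 t=5 v=1: → [5,10); WM=8
i=9 t=8 v=9: → [5,10); WM=8
i=10 t=4 v=5: → [4,10); WM=8
i=11 t=13 v=4: → [13,15); WM=13
i=12 t=10 v=4: → [10,12); WM=13
i=13 t=12 v=1: → [12,15); WM=13

7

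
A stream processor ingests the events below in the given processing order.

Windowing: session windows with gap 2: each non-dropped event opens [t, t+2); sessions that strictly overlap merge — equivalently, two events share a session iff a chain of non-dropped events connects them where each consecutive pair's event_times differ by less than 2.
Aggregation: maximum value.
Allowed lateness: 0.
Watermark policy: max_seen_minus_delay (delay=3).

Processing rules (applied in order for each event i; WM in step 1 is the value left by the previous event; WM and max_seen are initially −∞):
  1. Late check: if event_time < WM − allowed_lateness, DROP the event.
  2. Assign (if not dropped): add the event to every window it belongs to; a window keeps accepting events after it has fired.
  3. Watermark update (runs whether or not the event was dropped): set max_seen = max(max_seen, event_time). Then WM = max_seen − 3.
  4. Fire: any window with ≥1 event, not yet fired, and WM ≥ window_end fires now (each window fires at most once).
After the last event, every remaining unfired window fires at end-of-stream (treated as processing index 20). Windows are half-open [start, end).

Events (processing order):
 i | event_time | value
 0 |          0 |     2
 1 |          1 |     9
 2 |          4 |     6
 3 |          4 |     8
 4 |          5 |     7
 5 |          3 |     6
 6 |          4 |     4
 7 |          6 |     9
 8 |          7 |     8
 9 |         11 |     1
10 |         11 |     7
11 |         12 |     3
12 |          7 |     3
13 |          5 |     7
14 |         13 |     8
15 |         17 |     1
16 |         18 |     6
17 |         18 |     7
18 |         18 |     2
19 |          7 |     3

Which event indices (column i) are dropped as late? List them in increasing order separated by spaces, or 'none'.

12 13 19

i=0 t=0 v=2: → [0,2); WM=-3
i=1 t=1 v=9: → [0,3); WM=-2
i=2 t=4 v=6: → [4,6); WM=1
i=3 t=4 v=8: → [4,6); WM=1
i=4 t=5 v=7: → [4,7); WM=2
i=5 t=3 v=6: → [3,7); WM=2
i=6 t=4 v=4: → [3,7); WM=2
i=7 t=6 v=9: → [3,8); WM=3
i=8 t=7 v=8: → [3,9); WM=4
i=9 t=11 v=1: → [11,13); WM=8
i=10 t=11 v=7: → [11,13); WM=8
i=11 t=12 v=3: → [11,14); WM=9
i=12 t=7 v=3: DROP (t<9-0); WM=9
i=13 t=5 v=7: DROP (t<9-0); WM=9
i=14 t=13 v=8: → [11,15); WM=10
i=15 t=17 v=1: → [17,19); WM=14
i=16 t=18 v=6: → [17,20); WM=15
i=17 t=18 v=7: → [17,20); WM=15
i=18 t=18 v=2: → [17,20); WM=15
i=19 t=7 v=3: DROP (t<15-0); WM=15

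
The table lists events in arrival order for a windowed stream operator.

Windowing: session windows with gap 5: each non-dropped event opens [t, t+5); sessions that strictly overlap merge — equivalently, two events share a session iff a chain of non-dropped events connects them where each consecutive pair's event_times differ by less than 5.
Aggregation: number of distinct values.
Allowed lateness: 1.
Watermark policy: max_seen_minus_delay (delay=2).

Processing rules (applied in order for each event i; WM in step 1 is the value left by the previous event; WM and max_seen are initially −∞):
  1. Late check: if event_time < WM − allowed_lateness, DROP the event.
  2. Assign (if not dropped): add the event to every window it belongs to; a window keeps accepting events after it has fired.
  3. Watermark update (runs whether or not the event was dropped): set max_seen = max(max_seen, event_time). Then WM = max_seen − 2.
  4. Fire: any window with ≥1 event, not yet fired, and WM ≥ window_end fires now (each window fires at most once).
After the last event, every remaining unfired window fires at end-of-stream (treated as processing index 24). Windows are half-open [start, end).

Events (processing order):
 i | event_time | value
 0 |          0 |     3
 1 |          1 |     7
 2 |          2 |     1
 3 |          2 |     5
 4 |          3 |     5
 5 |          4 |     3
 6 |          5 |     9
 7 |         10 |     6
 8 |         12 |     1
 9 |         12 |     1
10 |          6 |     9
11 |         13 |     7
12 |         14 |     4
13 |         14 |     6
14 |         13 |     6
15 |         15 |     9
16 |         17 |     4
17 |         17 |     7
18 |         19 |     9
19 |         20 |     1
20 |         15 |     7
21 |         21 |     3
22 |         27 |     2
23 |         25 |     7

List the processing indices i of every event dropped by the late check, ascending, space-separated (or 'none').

i=0 t=0 v=3: → [0,5); WM=-2
i=1 t=1 v=7: → [0,6); WM=-1
i=2 t=2 v=1: → [0,7); WM=0
i=3 t=2 v=5: → [0,7); WM=0
i=4 t=3 v=5: → [0,8); WM=1
i=5 t=4 v=3: → [0,9); WM=2
i=6 t=5 v=9: → [0,10); WM=3
i=7 t=10 v=6: → [10,15); WM=8
i=8 t=12 v=1: → [10,17); WM=10
i=9 t=12 v=1: → [10,17); WM=10
i=10 t=6 v=9: DROP (t<10-1); WM=10
i=11 t=13 v=7: → [10,18); WM=11
i=12 t=14 v=4: → [10,19); WM=12
i=13 t=14 v=6: → [10,19); WM=12
i=14 t=13 v=6: → [10,19); WM=12
i=15 t=15 v=9: → [10,20); WM=13
i=16 t=17 v=4: → [10,22); WM=15
i=17 t=17 v=7: → [10,22); WM=15
i=18 t=19 v=9: → [10,24); WM=17
i=19 t=20 v=1: → [10,25); WM=18
i=20 t=15 v=7: DROP (t<18-1); WM=18
i=21 t=21 v=3: → [10,26); WM=19
i=22 t=27 v=2: → [27,32); WM=25
i=23 t=25 v=7: → [10,32); WM=25

10 20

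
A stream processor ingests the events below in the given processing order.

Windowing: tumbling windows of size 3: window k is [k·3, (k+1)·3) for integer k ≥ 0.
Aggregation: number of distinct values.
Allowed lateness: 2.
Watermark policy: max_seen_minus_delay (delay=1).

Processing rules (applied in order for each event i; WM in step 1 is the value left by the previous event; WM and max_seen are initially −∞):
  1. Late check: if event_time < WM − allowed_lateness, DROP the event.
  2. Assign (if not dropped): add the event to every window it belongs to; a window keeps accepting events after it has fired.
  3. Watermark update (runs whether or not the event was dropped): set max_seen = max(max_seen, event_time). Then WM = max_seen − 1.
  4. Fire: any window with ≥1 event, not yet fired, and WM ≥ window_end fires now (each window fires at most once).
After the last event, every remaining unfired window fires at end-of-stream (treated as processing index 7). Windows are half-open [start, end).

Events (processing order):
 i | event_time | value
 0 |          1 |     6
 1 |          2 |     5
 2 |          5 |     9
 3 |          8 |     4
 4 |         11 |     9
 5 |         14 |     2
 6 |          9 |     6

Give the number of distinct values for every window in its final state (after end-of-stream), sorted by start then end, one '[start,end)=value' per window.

[0,3)=2 [3,6)=1 [6,9)=1 [9,12)=1 [12,15)=1

i=0 t=1 v=6: → [0,3); WM=0
i=1 t=2 v=5: → [0,3); WM=1
i=2 t=5 v=9: → [3,6); WM=4; [0,3) fires=2
i=3 t=8 v=4: → [6,9); WM=7; [3,6) fires=1
i=4 t=11 v=9: → [9,12); WM=10; [6,9) fires=1
i=5 t=14 v=2: → [12,15); WM=13; [9,12) fires=1
i=6 t=9 v=6: DROP (t<13-2); WM=13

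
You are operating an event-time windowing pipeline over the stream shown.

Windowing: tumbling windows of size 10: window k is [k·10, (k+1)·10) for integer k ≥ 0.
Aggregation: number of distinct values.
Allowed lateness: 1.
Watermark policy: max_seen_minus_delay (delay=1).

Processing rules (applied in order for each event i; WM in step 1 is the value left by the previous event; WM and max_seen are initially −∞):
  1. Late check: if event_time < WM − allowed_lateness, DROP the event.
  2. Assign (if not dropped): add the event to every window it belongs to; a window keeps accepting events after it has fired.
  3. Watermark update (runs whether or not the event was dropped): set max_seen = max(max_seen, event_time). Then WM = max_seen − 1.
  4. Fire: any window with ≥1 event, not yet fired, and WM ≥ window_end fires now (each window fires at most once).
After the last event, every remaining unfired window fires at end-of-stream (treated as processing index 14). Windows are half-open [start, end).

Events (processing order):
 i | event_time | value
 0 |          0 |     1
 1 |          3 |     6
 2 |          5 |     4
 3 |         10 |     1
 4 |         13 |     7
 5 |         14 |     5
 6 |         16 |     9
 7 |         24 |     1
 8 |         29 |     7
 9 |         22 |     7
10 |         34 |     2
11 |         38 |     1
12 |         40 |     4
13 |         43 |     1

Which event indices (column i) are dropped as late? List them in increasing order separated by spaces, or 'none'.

i=0 t=0 v=1: → [0,10); WM=-1
i=1 t=3 v=6: → [0,10); WM=2
i=2 t=5 v=4: → [0,10); WM=4
i=3 t=10 v=1: → [10,20); WM=9
i=4 t=13 v=7: → [10,20); WM=12; [0,10) fires=3
i=5 t=14 v=5: → [10,20); WM=13
i=6 t=16 v=9: → [10,20); WM=15
i=7 t=24 v=1: → [20,30); WM=23; [10,20) fires=4
i=8 t=29 v=7: → [20,30); WM=28
i=9 t=22 v=7: DROP (t<28-1); WM=28
i=10 t=34 v=2: → [30,40); WM=33; [20,30) fires=2
i=11 t=38 v=1: → [30,40); WM=37
i=12 t=40 v=4: → [40,50); WM=39
i=13 t=43 v=1: → [40,50); WM=42; [30,40) fires=2

9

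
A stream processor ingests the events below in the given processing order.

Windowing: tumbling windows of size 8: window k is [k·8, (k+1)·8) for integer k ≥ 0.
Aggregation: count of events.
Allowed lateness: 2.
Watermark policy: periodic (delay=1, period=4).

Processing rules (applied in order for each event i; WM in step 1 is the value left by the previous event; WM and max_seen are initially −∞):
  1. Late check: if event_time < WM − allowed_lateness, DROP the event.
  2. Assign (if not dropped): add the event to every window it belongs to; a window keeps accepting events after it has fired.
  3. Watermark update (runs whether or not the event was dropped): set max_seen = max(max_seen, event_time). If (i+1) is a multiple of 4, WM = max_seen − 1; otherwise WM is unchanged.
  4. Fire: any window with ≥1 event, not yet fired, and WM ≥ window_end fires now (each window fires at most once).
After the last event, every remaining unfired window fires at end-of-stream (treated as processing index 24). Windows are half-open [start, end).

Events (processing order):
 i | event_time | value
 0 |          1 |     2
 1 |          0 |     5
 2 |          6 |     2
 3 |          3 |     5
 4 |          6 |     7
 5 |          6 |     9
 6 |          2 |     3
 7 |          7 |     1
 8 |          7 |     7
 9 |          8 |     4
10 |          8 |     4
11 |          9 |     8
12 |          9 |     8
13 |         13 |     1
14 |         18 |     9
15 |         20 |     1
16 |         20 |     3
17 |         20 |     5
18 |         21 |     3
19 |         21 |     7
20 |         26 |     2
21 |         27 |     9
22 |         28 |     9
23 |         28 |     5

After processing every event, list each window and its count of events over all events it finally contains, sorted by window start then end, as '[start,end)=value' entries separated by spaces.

[0,8)=8 [8,16)=5 [16,24)=6 [24,32)=4

i=0 t=1 v=2: → [0,8); WM=−∞
i=1 t=0 v=5: → [0,8); WM=−∞
i=2 t=6 v=2: → [0,8); WM=−∞
i=3 t=3 v=5: → [0,8); WM=5
i=4 t=6 v=7: → [0,8); WM=5
i=5 t=6 v=9: → [0,8); WM=5
i=6 t=2 v=3: DROP (t<5-2); WM=5
i=7 t=7 v=1: → [0,8); WM=6
i=8 t=7 v=7: → [0,8); WM=6
i=9 t=8 v=4: → [8,16); WM=6
i=10 t=8 v=4: → [8,16); WM=6
i=11 t=9 v=8: → [8,16); WM=8; [0,8) fires=8
i=12 t=9 v=8: → [8,16); WM=8
i=13 t=13 v=1: → [8,16); WM=8
i=14 t=18 v=9: → [16,24); WM=8
i=15 t=20 v=1: → [16,24); WM=19; [8,16) fires=5
i=16 t=20 v=3: → [16,24); WM=19
i=17 t=20 v=5: → [16,24); WM=19
i=18 t=21 v=3: → [16,24); WM=19
i=19 t=21 v=7: → [16,24); WM=20
i=20 t=26 v=2: → [24,32); WM=20
i=21 t=27 v=9: → [24,32); WM=20
i=22 t=28 v=9: → [24,32); WM=20
i=23 t=28 v=5: → [24,32); WM=27; [16,24) fires=6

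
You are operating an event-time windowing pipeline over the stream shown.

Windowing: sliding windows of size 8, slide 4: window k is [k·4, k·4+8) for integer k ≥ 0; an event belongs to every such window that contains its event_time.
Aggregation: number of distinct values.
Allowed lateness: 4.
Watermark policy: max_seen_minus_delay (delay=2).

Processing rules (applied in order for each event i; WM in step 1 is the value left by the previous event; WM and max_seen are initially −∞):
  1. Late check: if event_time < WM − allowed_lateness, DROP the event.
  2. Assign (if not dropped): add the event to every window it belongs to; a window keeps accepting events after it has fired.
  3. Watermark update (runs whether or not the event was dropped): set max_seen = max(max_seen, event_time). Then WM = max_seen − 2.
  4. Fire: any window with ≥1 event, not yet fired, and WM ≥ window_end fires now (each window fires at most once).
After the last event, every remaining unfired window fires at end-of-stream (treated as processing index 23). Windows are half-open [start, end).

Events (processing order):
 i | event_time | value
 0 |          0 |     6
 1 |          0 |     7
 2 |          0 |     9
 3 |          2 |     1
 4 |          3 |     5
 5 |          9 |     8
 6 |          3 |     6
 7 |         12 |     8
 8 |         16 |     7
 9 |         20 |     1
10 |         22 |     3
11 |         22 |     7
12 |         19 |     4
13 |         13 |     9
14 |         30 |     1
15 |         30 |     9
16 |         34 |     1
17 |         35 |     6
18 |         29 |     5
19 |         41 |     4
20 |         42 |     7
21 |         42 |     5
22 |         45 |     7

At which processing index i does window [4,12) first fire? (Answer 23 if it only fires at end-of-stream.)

i=0 t=0 v=6: → [0,8); WM=-2
i=1 t=0 v=7: → [0,8); WM=-2
i=2 t=0 v=9: → [0,8); WM=-2
i=3 t=2 v=1: → [0,8); WM=0
i=4 t=3 v=5: → [0,8); WM=1
i=5 t=9 v=8: → [8,16),[4,12); WM=7
i=6 t=3 v=6: → [0,8); WM=7
i=7 t=12 v=8: → [12,20),[8,16); WM=10; [0,8) fires=5
i=8 t=16 v=7: → [16,24),[12,20); WM=14; [4,12) fires=1
i=9 t=20 v=1: → [20,28),[16,24); WM=18; [8,16) fires=1
i=10 t=22 v=3: → [20,28),[16,24); WM=20; [12,20) fires=2
i=11 t=22 v=7: → [20,28),[16,24); WM=20
i=12 t=19 v=4: → [16,24),[12,20); WM=20
i=13 t=13 v=9: DROP (t<20-4); WM=20
i=14 t=30 v=1: → [28,36),[24,32); WM=28; [16,24) fires=4 [20,28) fires=3
i=15 t=30 v=9: → [28,36),[24,32); WM=28
i=16 t=34 v=1: → [32,40),[28,36); WM=32; [24,32) fires=2
i=17 t=35 v=6: → [32,40),[28,36); WM=33
i=18 t=29 v=5: → [28,36),[24,32); WM=33
i=19 t=41 v=4: → [40,48),[36,44); WM=39; [28,36) fires=4
i=20 t=42 v=7: → [40,48),[36,44); WM=40; [32,40) fires=2
i=21 t=42 v=5: → [40,48),[36,44); WM=40
i=22 t=45 v=7: → [44,52),[40,48); WM=43

8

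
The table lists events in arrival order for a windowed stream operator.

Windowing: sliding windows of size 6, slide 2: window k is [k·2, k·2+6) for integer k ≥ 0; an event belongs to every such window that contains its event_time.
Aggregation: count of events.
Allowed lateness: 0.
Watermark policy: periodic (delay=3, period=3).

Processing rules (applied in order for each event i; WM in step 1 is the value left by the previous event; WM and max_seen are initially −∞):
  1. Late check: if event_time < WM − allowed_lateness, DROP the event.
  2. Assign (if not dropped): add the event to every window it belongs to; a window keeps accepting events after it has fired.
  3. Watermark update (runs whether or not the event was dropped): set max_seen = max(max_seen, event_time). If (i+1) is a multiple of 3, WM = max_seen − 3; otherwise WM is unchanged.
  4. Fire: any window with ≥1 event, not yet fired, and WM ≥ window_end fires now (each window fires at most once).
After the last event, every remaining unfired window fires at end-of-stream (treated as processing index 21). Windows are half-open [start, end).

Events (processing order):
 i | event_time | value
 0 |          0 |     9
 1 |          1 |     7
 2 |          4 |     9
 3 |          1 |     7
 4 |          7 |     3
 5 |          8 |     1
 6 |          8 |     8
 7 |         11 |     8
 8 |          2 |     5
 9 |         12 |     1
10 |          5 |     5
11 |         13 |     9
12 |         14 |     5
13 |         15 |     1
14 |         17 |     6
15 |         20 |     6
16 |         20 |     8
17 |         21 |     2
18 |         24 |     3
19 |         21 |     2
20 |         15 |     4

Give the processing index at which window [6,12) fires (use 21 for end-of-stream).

14

i=0 t=0 v=9: → [0,6); WM=−∞
i=1 t=1 v=7: → [0,6); WM=−∞
i=2 t=4 v=9: → [4,10),[2,8),[0,6); WM=1
i=3 t=1 v=7: → [0,6); WM=1
i=4 t=7 v=3: → [6,12),[4,10),[2,8); WM=1
i=5 t=8 v=1: → [8,14),[6,12),[4,10); WM=5
i=6 t=8 v=8: → [8,14),[6,12),[4,10); WM=5
i=7 t=11 v=8: → [10,16),[8,14),[6,12); WM=5
i=8 t=2 v=5: DROP (t<5-0); WM=8; [0,6) fires=4 [2,8) fires=2
i=9 t=12 v=1: → [12,18),[10,16),[8,14); WM=8
i=10 t=5 v=5: DROP (t<8-0); WM=8
i=11 t=13 v=9: → [12,18),[10,16),[8,14); WM=10; [4,10) fires=4
i=12 t=14 v=5: → [14,20),[12,18),[10,16); WM=10
i=13 t=15 v=1: → [14,20),[12,18),[10,16); WM=10
i=14 t=17 v=6: → [16,22),[14,20),[12,18); WM=14; [6,12) fires=4 [8,14) fires=5
i=15 t=20 v=6: → [20,26),[18,24),[16,22); WM=14
i=16 t=20 v=8: → [20,26),[18,24),[16,22); WM=14
i=17 t=21 v=2: → [20,26),[18,24),[16,22); WM=18; [10,16) fires=5 [12,18) fires=5
i=18 t=24 v=3: → [24,30),[22,28),[20,26); WM=18
i=19 t=21 v=2: → [20,26),[18,24),[16,22); WM=18
i=20 t=15 v=4: DROP (t<18-0); WM=21; [14,20) fires=3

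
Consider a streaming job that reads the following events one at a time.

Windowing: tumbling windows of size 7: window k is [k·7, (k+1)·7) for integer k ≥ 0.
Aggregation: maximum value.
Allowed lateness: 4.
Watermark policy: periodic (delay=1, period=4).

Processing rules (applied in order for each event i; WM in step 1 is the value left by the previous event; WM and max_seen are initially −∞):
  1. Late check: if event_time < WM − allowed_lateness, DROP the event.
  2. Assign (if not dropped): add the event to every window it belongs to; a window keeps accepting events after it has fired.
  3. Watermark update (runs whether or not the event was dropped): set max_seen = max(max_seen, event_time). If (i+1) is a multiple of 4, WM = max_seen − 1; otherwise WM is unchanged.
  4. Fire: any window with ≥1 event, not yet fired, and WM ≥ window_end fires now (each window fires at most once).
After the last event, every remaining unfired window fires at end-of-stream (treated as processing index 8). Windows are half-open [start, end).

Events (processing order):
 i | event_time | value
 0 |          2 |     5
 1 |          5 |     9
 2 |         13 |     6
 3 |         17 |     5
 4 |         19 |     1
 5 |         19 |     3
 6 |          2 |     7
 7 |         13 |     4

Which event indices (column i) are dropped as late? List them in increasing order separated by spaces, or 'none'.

i=0 t=2 v=5: → [0,7); WM=−∞
i=1 t=5 v=9: → [0,7); WM=−∞
i=2 t=13 v=6: → [7,14); WM=−∞
i=3 t=17 v=5: → [14,21); WM=16; [0,7) fires=9 [7,14) fires=6
i=4 t=19 v=1: → [14,21); WM=16
i=5 t=19 v=3: → [14,21); WM=16
i=6 t=2 v=7: DROP (t<16-4); WM=16
i=7 t=13 v=4: → [7,14); WM=18

6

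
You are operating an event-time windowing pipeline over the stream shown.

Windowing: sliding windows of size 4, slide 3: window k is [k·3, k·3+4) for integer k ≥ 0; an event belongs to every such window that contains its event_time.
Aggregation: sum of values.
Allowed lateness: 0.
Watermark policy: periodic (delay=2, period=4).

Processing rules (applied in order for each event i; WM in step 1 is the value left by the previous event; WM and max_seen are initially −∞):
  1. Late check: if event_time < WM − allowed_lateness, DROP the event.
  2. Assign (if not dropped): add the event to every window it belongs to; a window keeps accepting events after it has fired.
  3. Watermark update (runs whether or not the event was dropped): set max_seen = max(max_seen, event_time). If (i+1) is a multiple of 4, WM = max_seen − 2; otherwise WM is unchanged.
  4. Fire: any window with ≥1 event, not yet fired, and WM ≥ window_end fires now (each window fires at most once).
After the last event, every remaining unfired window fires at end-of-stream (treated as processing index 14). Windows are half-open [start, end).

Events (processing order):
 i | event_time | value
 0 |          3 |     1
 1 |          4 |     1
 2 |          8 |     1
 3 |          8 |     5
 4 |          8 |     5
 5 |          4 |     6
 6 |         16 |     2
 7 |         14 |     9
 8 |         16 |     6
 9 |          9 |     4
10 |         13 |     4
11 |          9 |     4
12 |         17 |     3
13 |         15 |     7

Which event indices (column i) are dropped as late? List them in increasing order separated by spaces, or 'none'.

5 9 10 11

i=0 t=3 v=1: → [3,7),[0,4); WM=−∞
i=1 t=4 v=1: → [3,7); WM=−∞
i=2 t=8 v=1: → [6,10); WM=−∞
i=3 t=8 v=5: → [6,10); WM=6; [0,4) fires=1
i=4 t=8 v=5: → [6,10); WM=6
i=5 t=4 v=6: DROP (t<6-0); WM=6
i=6 t=16 v=2: → [15,19); WM=6
i=7 t=14 v=9: → [12,16); WM=14; [3,7) fires=2 [6,10) fires=11
i=8 t=16 v=6: → [15,19); WM=14
i=9 t=9 v=4: DROP (t<14-0); WM=14
i=10 t=13 v=4: DROP (t<14-0); WM=14
i=11 t=9 v=4: DROP (t<14-0); WM=14
i=12 t=17 v=3: → [15,19); WM=14
i=13 t=15 v=7: → [15,19),[12,16); WM=14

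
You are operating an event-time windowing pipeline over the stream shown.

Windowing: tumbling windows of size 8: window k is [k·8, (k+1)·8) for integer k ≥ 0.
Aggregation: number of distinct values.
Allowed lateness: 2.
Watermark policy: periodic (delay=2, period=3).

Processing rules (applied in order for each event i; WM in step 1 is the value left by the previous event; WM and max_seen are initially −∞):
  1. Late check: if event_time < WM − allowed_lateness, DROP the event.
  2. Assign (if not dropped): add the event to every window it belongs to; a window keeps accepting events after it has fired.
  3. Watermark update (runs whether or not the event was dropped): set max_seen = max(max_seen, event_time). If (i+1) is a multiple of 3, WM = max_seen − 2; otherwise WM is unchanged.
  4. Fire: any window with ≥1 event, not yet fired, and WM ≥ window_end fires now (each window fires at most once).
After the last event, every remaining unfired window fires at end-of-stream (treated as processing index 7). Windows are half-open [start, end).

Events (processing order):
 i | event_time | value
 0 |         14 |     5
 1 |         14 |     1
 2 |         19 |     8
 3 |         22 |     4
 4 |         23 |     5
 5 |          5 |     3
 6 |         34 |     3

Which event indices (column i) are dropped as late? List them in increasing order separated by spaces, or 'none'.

i=0 t=14 v=5: → [8,16); WM=−∞
i=1 t=14 v=1: → [8,16); WM=−∞
i=2 t=19 v=8: → [16,24); WM=17; [8,16) fires=2
i=3 t=22 v=4: → [16,24); WM=17
i=4 t=23 v=5: → [16,24); WM=17
i=5 t=5 v=3: DROP (t<17-2); WM=21
i=6 t=34 v=3: → [32,40); WM=21

5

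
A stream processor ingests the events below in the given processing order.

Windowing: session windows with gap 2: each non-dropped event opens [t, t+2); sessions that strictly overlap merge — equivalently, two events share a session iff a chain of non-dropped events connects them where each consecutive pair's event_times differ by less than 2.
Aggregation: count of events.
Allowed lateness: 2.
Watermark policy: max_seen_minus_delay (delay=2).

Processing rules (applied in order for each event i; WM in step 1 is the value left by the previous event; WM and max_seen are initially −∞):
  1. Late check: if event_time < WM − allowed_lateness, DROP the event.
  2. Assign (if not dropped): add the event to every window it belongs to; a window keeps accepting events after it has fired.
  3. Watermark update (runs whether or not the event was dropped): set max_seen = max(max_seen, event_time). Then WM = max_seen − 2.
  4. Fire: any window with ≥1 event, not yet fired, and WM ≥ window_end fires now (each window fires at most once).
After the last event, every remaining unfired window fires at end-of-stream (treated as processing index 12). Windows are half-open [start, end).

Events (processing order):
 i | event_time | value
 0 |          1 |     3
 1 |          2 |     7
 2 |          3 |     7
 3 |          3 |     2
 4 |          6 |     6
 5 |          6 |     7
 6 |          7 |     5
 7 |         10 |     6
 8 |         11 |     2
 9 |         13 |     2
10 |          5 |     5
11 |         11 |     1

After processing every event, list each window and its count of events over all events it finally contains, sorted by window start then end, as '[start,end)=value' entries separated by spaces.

[1,5)=4 [6,9)=3 [10,13)=3 [13,15)=1

i=0 t=1 v=3: → [1,3); WM=-1
i=1 t=2 v=7: → [1,4); WM=0
i=2 t=3 v=7: → [1,5); WM=1
i=3 t=3 v=2: → [1,5); WM=1
i=4 t=6 v=6: → [6,8); WM=4
i=5 t=6 v=7: → [6,8); WM=4
i=6 t=7 v=5: → [6,9); WM=5
i=7 t=10 v=6: → [10,12); WM=8
i=8 t=11 v=2: → [10,13); WM=9
i=9 t=13 v=2: → [13,15); WM=11
i=10 t=5 v=5: DROP (t<11-2); WM=11
i=11 t=11 v=1: → [10,13); WM=11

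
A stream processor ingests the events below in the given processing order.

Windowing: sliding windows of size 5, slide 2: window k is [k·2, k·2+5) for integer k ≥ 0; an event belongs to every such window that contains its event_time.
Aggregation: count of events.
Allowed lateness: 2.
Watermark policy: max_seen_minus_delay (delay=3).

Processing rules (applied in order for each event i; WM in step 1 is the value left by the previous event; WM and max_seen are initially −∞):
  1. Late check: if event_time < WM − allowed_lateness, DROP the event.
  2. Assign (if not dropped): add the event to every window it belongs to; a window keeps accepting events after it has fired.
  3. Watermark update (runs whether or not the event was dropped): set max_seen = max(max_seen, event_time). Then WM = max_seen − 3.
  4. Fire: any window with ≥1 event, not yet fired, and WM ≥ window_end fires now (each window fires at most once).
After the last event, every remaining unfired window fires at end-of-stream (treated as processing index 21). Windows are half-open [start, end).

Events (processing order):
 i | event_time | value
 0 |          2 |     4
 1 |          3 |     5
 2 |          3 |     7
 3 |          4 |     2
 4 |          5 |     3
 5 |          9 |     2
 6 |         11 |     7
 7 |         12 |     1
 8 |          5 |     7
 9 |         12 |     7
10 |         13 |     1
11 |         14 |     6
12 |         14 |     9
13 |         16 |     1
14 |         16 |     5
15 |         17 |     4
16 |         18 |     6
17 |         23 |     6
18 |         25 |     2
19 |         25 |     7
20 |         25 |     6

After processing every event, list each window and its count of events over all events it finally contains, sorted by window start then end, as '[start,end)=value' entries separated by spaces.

i=0 t=2 v=4: → [2,7),[0,5); WM=-1
i=1 t=3 v=5: → [2,7),[0,5); WM=0
i=2 t=3 v=7: → [2,7),[0,5); WM=0
i=3 t=4 v=2: → [4,9),[2,7),[0,5); WM=1
i=4 t=5 v=3: → [4,9),[2,7); WM=2
i=5 t=9 v=2: → [8,13),[6,11); WM=6; [0,5) fires=4
i=6 t=11 v=7: → [10,15),[8,13); WM=8; [2,7) fires=5
i=7 t=12 v=1: → [12,17),[10,15),[8,13); WM=9; [4,9) fires=2
i=8 t=5 v=7: DROP (t<9-2); WM=9
i=9 t=12 v=7: → [12,17),[10,15),[8,13); WM=9
i=10 t=13 v=1: → [12,17),[10,15); WM=10
i=11 t=14 v=6: → [14,19),[12,17),[10,15); WM=11; [6,11) fires=1
i=12 t=14 v=9: → [14,19),[12,17),[10,15); WM=11
i=13 t=16 v=1: → [16,21),[14,19),[12,17); WM=13; [8,13) fires=4
i=14 t=16 v=5: → [16,21),[14,19),[12,17); WM=13
i=15 t=17 v=4: → [16,21),[14,19); WM=14
i=16 t=18 v=6: → [18,23),[16,21),[14,19); WM=15; [10,15) fires=6
i=17 t=23 v=6: → [22,27),[20,25); WM=20; [12,17) fires=7 [14,19) fires=6
i=18 t=25 v=2: → [24,29),[22,27); WM=22; [16,21) fires=4
i=19 t=25 v=7: → [24,29),[22,27); WM=22
i=20 t=25 v=6: → [24,29),[22,27); WM=22

[0,5)=4 [2,7)=5 [4,9)=2 [6,11)=1 [8,13)=4 [10,15)=6 [12,17)=7 [14,19)=6 [16,21)=4 [18,23)=1 [20,25)=1 [22,27)=4 [24,29)=3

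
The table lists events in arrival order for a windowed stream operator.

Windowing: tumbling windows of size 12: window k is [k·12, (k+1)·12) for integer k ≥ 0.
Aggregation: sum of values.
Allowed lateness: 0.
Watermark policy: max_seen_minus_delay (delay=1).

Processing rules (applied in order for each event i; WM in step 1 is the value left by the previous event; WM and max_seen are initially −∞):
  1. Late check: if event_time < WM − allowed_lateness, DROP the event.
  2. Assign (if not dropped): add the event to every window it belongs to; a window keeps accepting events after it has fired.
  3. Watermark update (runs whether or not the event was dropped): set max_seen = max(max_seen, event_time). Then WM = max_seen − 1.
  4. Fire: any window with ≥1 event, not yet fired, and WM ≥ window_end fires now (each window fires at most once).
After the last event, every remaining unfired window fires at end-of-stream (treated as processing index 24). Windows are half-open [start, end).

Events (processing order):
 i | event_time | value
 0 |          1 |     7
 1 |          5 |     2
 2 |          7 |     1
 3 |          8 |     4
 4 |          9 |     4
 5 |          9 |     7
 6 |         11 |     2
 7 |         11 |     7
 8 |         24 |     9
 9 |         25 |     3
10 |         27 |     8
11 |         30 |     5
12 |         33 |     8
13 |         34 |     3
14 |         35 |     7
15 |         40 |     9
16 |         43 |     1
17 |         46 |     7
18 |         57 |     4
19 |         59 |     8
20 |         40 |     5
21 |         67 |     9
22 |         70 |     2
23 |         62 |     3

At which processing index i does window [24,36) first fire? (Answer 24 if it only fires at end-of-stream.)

15

i=0 t=1 v=7: → [0,12); WM=0
i=1 t=5 v=2: → [0,12); WM=4
i=2 t=7 v=1: → [0,12); WM=6
i=3 t=8 v=4: → [0,12); WM=7
i=4 t=9 v=4: → [0,12); WM=8
i=5 t=9 v=7: → [0,12); WM=8
i=6 t=11 v=2: → [0,12); WM=10
i=7 t=11 v=7: → [0,12); WM=10
i=8 t=24 v=9: → [24,36); WM=23; [0,12) fires=34
i=9 t=25 v=3: → [24,36); WM=24
i=10 t=27 v=8: → [24,36); WM=26
i=11 t=30 v=5: → [24,36); WM=29
i=12 t=33 v=8: → [24,36); WM=32
i=13 t=34 v=3: → [24,36); WM=33
i=14 t=35 v=7: → [24,36); WM=34
i=15 t=40 v=9: → [36,48); WM=39; [24,36) fires=43
i=16 t=43 v=1: → [36,48); WM=42
i=17 t=46 v=7: → [36,48); WM=45
i=18 t=57 v=4: → [48,60); WM=56; [36,48) fires=17
i=19 t=59 v=8: → [48,60); WM=58
i=20 t=40 v=5: DROP (t<58-0); WM=58
i=21 t=67 v=9: → [60,72); WM=66; [48,60) fires=12
i=22 t=70 v=2: → [60,72); WM=69
i=23 t=62 v=3: DROP (t<69-0); WM=69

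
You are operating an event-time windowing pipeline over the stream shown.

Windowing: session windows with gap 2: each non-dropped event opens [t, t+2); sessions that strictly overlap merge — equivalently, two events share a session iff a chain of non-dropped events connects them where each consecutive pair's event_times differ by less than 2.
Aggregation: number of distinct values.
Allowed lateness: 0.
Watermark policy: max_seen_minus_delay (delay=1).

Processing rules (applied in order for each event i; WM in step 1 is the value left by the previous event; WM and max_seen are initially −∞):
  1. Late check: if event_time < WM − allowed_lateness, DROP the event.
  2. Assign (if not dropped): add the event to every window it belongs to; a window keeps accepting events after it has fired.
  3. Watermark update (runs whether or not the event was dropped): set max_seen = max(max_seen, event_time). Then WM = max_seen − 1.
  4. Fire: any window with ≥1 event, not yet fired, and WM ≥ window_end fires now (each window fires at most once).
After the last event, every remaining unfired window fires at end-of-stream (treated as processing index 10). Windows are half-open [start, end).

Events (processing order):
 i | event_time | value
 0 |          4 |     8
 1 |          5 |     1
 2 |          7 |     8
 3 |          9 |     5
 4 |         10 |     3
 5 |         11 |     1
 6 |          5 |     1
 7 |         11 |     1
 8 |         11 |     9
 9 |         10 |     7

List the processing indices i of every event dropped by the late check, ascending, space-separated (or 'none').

6

i=0 t=4 v=8: → [4,6); WM=3
i=1 t=5 v=1: → [4,7); WM=4
i=2 t=7 v=8: → [7,9); WM=6
i=3 t=9 v=5: → [9,11); WM=8
i=4 t=10 v=3: → [9,12); WM=9
i=5 t=11 v=1: → [9,13); WM=10
i=6 t=5 v=1: DROP (t<10-0); WM=10
i=7 t=11 v=1: → [9,13); WM=10
i=8 t=11 v=9: → [9,13); WM=10
i=9 t=10 v=7: → [9,13); WM=10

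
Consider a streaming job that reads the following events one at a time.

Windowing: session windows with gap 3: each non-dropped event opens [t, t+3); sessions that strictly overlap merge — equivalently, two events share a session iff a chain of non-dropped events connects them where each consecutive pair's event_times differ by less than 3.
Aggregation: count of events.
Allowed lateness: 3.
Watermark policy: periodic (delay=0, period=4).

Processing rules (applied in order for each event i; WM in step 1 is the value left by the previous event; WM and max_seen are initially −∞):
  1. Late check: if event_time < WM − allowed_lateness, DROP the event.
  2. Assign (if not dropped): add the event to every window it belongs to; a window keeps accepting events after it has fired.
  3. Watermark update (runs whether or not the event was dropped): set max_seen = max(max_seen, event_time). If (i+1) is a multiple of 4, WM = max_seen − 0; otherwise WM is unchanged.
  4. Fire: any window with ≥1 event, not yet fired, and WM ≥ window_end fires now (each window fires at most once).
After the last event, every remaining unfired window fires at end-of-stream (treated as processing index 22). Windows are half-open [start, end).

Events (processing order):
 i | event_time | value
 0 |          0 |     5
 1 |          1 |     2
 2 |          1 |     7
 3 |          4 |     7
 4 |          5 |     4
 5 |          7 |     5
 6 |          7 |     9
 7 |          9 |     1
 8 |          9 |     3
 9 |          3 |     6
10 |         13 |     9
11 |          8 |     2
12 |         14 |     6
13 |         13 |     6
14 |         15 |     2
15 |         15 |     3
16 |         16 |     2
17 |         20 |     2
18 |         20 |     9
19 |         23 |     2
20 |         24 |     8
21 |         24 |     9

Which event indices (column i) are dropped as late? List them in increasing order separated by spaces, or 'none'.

9

i=0 t=0 v=5: → [0,3); WM=−∞
i=1 t=1 v=2: → [0,4); WM=−∞
i=2 t=1 v=7: → [0,4); WM=−∞
i=3 t=4 v=7: → [4,7); WM=4
i=4 t=5 v=4: → [4,8); WM=4
i=5 t=7 v=5: → [4,10); WM=4
i=6 t=7 v=9: → [4,10); WM=4
i=7 t=9 v=1: → [4,12); WM=9
i=8 t=9 v=3: → [4,12); WM=9
i=9 t=3 v=6: DROP (t<9-3); WM=9
i=10 t=13 v=9: → [13,16); WM=9
i=11 t=8 v=2: → [4,12); WM=13
i=12 t=14 v=6: → [13,17); WM=13
i=13 t=13 v=6: → [13,17); WM=13
i=14 t=15 v=2: → [13,18); WM=13
i=15 t=15 v=3: → [13,18); WM=15
i=16 t=16 v=2: → [13,19); WM=15
i=17 t=20 v=2: → [20,23); WM=15
i=18 t=20 v=9: → [20,23); WM=15
i=19 t=23 v=2: → [23,26); WM=23
i=20 t=24 v=8: → [23,27); WM=23
i=21 t=24 v=9: → [23,27); WM=23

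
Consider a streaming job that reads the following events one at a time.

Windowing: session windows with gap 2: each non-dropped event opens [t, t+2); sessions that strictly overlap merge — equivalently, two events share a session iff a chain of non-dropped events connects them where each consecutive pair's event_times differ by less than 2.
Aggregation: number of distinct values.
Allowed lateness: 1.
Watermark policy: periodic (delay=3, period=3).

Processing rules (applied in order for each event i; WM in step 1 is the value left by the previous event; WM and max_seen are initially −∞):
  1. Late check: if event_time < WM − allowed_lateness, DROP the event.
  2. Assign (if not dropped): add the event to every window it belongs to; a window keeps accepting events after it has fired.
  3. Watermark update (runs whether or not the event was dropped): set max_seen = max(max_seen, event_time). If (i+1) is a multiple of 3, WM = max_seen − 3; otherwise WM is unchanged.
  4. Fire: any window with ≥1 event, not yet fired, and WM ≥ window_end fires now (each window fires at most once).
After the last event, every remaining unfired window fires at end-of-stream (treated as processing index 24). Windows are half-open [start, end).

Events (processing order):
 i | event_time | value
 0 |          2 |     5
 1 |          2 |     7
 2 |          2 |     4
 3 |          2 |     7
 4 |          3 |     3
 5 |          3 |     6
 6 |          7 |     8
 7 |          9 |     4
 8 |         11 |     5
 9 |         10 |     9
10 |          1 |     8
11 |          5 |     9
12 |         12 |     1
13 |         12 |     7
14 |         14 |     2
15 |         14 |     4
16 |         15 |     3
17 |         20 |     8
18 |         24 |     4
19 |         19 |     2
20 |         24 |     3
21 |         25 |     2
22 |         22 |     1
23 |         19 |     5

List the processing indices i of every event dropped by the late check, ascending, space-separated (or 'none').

i=0 t=2 v=5: → [2,4); WM=−∞
i=1 t=2 v=7: → [2,4); WM=−∞
i=2 t=2 v=4: → [2,4); WM=-1
i=3 t=2 v=7: → [2,4); WM=-1
i=4 t=3 v=3: → [2,5); WM=-1
i=5 t=3 v=6: → [2,5); WM=0
i=6 t=7 v=8: → [7,9); WM=0
i=7 t=9 v=4: → [9,11); WM=0
i=8 t=11 v=5: → [11,13); WM=8
i=9 t=10 v=9: → [9,13); WM=8
i=10 t=1 v=8: DROP (t<8-1); WM=8
i=11 t=5 v=9: DROP (t<8-1); WM=8
i=12 t=12 v=1: → [9,14); WM=8
i=13 t=12 v=7: → [9,14); WM=8
i=14 t=14 v=2: → [14,16); WM=11
i=15 t=14 v=4: → [14,16); WM=11
i=16 t=15 v=3: → [14,17); WM=11
i=17 t=20 v=8: → [20,22); WM=17
i=18 t=24 v=4: → [24,26); WM=17
i=19 t=19 v=2: → [19,22); WM=17
i=20 t=24 v=3: → [24,26); WM=21
i=21 t=25 v=2: → [24,27); WM=21
i=22 t=22 v=1: → [22,24); WM=21
i=23 t=19 v=5: DROP (t<21-1); WM=22

10 11 23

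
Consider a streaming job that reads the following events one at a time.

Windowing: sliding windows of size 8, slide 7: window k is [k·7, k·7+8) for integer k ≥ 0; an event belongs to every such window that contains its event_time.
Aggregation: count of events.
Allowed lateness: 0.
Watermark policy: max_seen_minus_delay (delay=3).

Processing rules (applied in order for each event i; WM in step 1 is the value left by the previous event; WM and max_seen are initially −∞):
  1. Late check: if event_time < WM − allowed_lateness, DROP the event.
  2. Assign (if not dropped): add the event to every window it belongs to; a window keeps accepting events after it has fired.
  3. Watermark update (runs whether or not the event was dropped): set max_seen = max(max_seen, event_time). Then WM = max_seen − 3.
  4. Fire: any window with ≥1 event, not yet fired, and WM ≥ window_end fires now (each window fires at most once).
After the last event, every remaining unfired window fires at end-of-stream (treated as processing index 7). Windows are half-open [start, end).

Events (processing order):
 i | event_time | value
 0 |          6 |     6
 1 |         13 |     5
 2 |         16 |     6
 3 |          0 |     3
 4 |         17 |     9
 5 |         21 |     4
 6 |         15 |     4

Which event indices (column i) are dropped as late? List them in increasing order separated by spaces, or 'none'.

3 6

i=0 t=6 v=6: → [0,8); WM=3
i=1 t=13 v=5: → [7,15); WM=10; [0,8) fires=1
i=2 t=16 v=6: → [14,22); WM=13
i=3 t=0 v=3: DROP (t<13-0); WM=13
i=4 t=17 v=9: → [14,22); WM=14
i=5 t=21 v=4: → [21,29),[14,22); WM=18; [7,15) fires=1
i=6 t=15 v=4: DROP (t<18-0); WM=18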